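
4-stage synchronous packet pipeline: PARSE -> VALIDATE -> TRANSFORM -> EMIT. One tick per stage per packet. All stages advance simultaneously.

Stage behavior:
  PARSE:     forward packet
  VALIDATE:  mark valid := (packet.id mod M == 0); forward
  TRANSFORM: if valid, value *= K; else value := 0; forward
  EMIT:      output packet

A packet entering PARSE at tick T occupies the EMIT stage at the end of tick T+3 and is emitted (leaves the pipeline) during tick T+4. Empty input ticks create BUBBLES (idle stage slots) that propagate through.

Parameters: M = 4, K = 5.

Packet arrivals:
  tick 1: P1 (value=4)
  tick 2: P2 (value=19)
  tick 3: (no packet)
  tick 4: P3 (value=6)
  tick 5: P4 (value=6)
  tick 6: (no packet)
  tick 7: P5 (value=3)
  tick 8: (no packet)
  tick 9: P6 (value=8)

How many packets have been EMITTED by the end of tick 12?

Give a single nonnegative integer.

Answer: 5

Derivation:
Tick 1: [PARSE:P1(v=4,ok=F), VALIDATE:-, TRANSFORM:-, EMIT:-] out:-; in:P1
Tick 2: [PARSE:P2(v=19,ok=F), VALIDATE:P1(v=4,ok=F), TRANSFORM:-, EMIT:-] out:-; in:P2
Tick 3: [PARSE:-, VALIDATE:P2(v=19,ok=F), TRANSFORM:P1(v=0,ok=F), EMIT:-] out:-; in:-
Tick 4: [PARSE:P3(v=6,ok=F), VALIDATE:-, TRANSFORM:P2(v=0,ok=F), EMIT:P1(v=0,ok=F)] out:-; in:P3
Tick 5: [PARSE:P4(v=6,ok=F), VALIDATE:P3(v=6,ok=F), TRANSFORM:-, EMIT:P2(v=0,ok=F)] out:P1(v=0); in:P4
Tick 6: [PARSE:-, VALIDATE:P4(v=6,ok=T), TRANSFORM:P3(v=0,ok=F), EMIT:-] out:P2(v=0); in:-
Tick 7: [PARSE:P5(v=3,ok=F), VALIDATE:-, TRANSFORM:P4(v=30,ok=T), EMIT:P3(v=0,ok=F)] out:-; in:P5
Tick 8: [PARSE:-, VALIDATE:P5(v=3,ok=F), TRANSFORM:-, EMIT:P4(v=30,ok=T)] out:P3(v=0); in:-
Tick 9: [PARSE:P6(v=8,ok=F), VALIDATE:-, TRANSFORM:P5(v=0,ok=F), EMIT:-] out:P4(v=30); in:P6
Tick 10: [PARSE:-, VALIDATE:P6(v=8,ok=F), TRANSFORM:-, EMIT:P5(v=0,ok=F)] out:-; in:-
Tick 11: [PARSE:-, VALIDATE:-, TRANSFORM:P6(v=0,ok=F), EMIT:-] out:P5(v=0); in:-
Tick 12: [PARSE:-, VALIDATE:-, TRANSFORM:-, EMIT:P6(v=0,ok=F)] out:-; in:-
Emitted by tick 12: ['P1', 'P2', 'P3', 'P4', 'P5']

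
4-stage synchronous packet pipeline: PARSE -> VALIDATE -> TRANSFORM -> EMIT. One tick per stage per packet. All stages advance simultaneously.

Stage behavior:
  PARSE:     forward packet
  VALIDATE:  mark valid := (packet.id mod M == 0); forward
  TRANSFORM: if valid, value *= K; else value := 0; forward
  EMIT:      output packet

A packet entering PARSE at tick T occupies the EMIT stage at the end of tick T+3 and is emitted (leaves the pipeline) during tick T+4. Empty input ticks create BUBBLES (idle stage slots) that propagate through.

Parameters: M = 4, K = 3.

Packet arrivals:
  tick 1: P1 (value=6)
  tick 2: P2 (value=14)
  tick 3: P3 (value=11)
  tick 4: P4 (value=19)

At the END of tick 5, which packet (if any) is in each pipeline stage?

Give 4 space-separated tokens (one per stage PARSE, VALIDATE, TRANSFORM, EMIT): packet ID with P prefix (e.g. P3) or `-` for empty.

Answer: - P4 P3 P2

Derivation:
Tick 1: [PARSE:P1(v=6,ok=F), VALIDATE:-, TRANSFORM:-, EMIT:-] out:-; in:P1
Tick 2: [PARSE:P2(v=14,ok=F), VALIDATE:P1(v=6,ok=F), TRANSFORM:-, EMIT:-] out:-; in:P2
Tick 3: [PARSE:P3(v=11,ok=F), VALIDATE:P2(v=14,ok=F), TRANSFORM:P1(v=0,ok=F), EMIT:-] out:-; in:P3
Tick 4: [PARSE:P4(v=19,ok=F), VALIDATE:P3(v=11,ok=F), TRANSFORM:P2(v=0,ok=F), EMIT:P1(v=0,ok=F)] out:-; in:P4
Tick 5: [PARSE:-, VALIDATE:P4(v=19,ok=T), TRANSFORM:P3(v=0,ok=F), EMIT:P2(v=0,ok=F)] out:P1(v=0); in:-
At end of tick 5: ['-', 'P4', 'P3', 'P2']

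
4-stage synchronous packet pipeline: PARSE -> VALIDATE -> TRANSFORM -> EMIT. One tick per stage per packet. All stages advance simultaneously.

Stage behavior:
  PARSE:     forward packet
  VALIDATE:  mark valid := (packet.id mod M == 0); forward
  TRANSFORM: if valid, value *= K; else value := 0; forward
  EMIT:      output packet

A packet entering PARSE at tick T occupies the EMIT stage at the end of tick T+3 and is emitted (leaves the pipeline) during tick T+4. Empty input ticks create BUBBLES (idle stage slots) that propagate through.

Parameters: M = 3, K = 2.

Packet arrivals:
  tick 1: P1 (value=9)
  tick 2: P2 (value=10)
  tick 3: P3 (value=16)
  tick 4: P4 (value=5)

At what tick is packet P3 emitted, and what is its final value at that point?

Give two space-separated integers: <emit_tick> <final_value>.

Tick 1: [PARSE:P1(v=9,ok=F), VALIDATE:-, TRANSFORM:-, EMIT:-] out:-; in:P1
Tick 2: [PARSE:P2(v=10,ok=F), VALIDATE:P1(v=9,ok=F), TRANSFORM:-, EMIT:-] out:-; in:P2
Tick 3: [PARSE:P3(v=16,ok=F), VALIDATE:P2(v=10,ok=F), TRANSFORM:P1(v=0,ok=F), EMIT:-] out:-; in:P3
Tick 4: [PARSE:P4(v=5,ok=F), VALIDATE:P3(v=16,ok=T), TRANSFORM:P2(v=0,ok=F), EMIT:P1(v=0,ok=F)] out:-; in:P4
Tick 5: [PARSE:-, VALIDATE:P4(v=5,ok=F), TRANSFORM:P3(v=32,ok=T), EMIT:P2(v=0,ok=F)] out:P1(v=0); in:-
Tick 6: [PARSE:-, VALIDATE:-, TRANSFORM:P4(v=0,ok=F), EMIT:P3(v=32,ok=T)] out:P2(v=0); in:-
Tick 7: [PARSE:-, VALIDATE:-, TRANSFORM:-, EMIT:P4(v=0,ok=F)] out:P3(v=32); in:-
Tick 8: [PARSE:-, VALIDATE:-, TRANSFORM:-, EMIT:-] out:P4(v=0); in:-
P3: arrives tick 3, valid=True (id=3, id%3=0), emit tick 7, final value 32

Answer: 7 32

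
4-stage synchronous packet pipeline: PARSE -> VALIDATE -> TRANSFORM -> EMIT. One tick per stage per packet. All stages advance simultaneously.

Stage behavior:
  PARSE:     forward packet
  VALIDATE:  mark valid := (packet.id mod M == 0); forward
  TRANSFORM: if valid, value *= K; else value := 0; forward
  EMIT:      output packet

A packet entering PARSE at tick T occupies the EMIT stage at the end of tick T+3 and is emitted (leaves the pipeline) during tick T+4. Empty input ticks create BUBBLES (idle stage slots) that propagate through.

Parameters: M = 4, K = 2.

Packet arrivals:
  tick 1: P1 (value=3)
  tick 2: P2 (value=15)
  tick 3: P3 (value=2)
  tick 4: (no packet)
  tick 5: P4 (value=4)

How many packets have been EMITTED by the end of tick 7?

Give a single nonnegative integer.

Answer: 3

Derivation:
Tick 1: [PARSE:P1(v=3,ok=F), VALIDATE:-, TRANSFORM:-, EMIT:-] out:-; in:P1
Tick 2: [PARSE:P2(v=15,ok=F), VALIDATE:P1(v=3,ok=F), TRANSFORM:-, EMIT:-] out:-; in:P2
Tick 3: [PARSE:P3(v=2,ok=F), VALIDATE:P2(v=15,ok=F), TRANSFORM:P1(v=0,ok=F), EMIT:-] out:-; in:P3
Tick 4: [PARSE:-, VALIDATE:P3(v=2,ok=F), TRANSFORM:P2(v=0,ok=F), EMIT:P1(v=0,ok=F)] out:-; in:-
Tick 5: [PARSE:P4(v=4,ok=F), VALIDATE:-, TRANSFORM:P3(v=0,ok=F), EMIT:P2(v=0,ok=F)] out:P1(v=0); in:P4
Tick 6: [PARSE:-, VALIDATE:P4(v=4,ok=T), TRANSFORM:-, EMIT:P3(v=0,ok=F)] out:P2(v=0); in:-
Tick 7: [PARSE:-, VALIDATE:-, TRANSFORM:P4(v=8,ok=T), EMIT:-] out:P3(v=0); in:-
Emitted by tick 7: ['P1', 'P2', 'P3']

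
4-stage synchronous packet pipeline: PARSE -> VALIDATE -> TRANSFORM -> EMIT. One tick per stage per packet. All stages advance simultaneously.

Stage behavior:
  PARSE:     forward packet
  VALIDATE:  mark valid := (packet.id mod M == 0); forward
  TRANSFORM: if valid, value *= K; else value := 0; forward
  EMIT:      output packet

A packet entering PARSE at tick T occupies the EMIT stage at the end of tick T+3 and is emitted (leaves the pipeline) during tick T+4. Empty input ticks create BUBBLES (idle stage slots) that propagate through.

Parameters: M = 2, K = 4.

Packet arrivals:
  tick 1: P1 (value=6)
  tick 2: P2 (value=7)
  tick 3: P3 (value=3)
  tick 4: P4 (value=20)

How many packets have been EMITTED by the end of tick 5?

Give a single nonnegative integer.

Answer: 1

Derivation:
Tick 1: [PARSE:P1(v=6,ok=F), VALIDATE:-, TRANSFORM:-, EMIT:-] out:-; in:P1
Tick 2: [PARSE:P2(v=7,ok=F), VALIDATE:P1(v=6,ok=F), TRANSFORM:-, EMIT:-] out:-; in:P2
Tick 3: [PARSE:P3(v=3,ok=F), VALIDATE:P2(v=7,ok=T), TRANSFORM:P1(v=0,ok=F), EMIT:-] out:-; in:P3
Tick 4: [PARSE:P4(v=20,ok=F), VALIDATE:P3(v=3,ok=F), TRANSFORM:P2(v=28,ok=T), EMIT:P1(v=0,ok=F)] out:-; in:P4
Tick 5: [PARSE:-, VALIDATE:P4(v=20,ok=T), TRANSFORM:P3(v=0,ok=F), EMIT:P2(v=28,ok=T)] out:P1(v=0); in:-
Emitted by tick 5: ['P1']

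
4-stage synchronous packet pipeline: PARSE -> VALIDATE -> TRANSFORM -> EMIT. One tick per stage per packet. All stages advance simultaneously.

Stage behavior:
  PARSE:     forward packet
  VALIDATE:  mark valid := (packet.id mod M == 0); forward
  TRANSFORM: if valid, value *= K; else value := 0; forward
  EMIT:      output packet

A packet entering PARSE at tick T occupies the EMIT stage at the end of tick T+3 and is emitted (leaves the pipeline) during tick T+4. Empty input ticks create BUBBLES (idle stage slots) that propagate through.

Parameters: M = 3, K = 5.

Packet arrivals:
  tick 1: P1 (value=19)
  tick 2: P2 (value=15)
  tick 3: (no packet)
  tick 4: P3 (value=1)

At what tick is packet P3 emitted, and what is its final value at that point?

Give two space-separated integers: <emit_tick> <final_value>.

Answer: 8 5

Derivation:
Tick 1: [PARSE:P1(v=19,ok=F), VALIDATE:-, TRANSFORM:-, EMIT:-] out:-; in:P1
Tick 2: [PARSE:P2(v=15,ok=F), VALIDATE:P1(v=19,ok=F), TRANSFORM:-, EMIT:-] out:-; in:P2
Tick 3: [PARSE:-, VALIDATE:P2(v=15,ok=F), TRANSFORM:P1(v=0,ok=F), EMIT:-] out:-; in:-
Tick 4: [PARSE:P3(v=1,ok=F), VALIDATE:-, TRANSFORM:P2(v=0,ok=F), EMIT:P1(v=0,ok=F)] out:-; in:P3
Tick 5: [PARSE:-, VALIDATE:P3(v=1,ok=T), TRANSFORM:-, EMIT:P2(v=0,ok=F)] out:P1(v=0); in:-
Tick 6: [PARSE:-, VALIDATE:-, TRANSFORM:P3(v=5,ok=T), EMIT:-] out:P2(v=0); in:-
Tick 7: [PARSE:-, VALIDATE:-, TRANSFORM:-, EMIT:P3(v=5,ok=T)] out:-; in:-
Tick 8: [PARSE:-, VALIDATE:-, TRANSFORM:-, EMIT:-] out:P3(v=5); in:-
P3: arrives tick 4, valid=True (id=3, id%3=0), emit tick 8, final value 5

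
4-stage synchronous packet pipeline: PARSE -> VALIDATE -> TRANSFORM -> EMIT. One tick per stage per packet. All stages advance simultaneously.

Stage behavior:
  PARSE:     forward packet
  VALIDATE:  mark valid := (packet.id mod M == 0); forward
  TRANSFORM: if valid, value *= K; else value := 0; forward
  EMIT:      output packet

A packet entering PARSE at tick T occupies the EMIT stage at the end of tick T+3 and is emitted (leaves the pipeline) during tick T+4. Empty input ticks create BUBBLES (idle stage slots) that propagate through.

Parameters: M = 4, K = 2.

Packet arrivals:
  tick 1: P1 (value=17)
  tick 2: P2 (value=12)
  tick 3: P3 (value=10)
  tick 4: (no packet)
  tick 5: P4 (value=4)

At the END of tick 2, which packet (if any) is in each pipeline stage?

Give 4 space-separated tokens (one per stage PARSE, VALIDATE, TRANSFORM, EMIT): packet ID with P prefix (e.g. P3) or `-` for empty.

Tick 1: [PARSE:P1(v=17,ok=F), VALIDATE:-, TRANSFORM:-, EMIT:-] out:-; in:P1
Tick 2: [PARSE:P2(v=12,ok=F), VALIDATE:P1(v=17,ok=F), TRANSFORM:-, EMIT:-] out:-; in:P2
At end of tick 2: ['P2', 'P1', '-', '-']

Answer: P2 P1 - -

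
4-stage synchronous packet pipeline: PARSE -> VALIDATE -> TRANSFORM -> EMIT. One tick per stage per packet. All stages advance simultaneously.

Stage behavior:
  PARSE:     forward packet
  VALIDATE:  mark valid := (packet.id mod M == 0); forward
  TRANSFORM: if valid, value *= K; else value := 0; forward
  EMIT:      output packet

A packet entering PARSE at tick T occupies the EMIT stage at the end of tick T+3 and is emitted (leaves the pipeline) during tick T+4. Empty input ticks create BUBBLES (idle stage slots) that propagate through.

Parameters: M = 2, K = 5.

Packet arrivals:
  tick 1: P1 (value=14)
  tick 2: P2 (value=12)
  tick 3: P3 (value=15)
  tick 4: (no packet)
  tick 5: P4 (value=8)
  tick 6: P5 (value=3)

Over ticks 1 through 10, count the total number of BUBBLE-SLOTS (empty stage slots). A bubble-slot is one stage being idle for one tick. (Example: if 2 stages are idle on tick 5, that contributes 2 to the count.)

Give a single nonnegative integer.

Answer: 20

Derivation:
Tick 1: [PARSE:P1(v=14,ok=F), VALIDATE:-, TRANSFORM:-, EMIT:-] out:-; bubbles=3
Tick 2: [PARSE:P2(v=12,ok=F), VALIDATE:P1(v=14,ok=F), TRANSFORM:-, EMIT:-] out:-; bubbles=2
Tick 3: [PARSE:P3(v=15,ok=F), VALIDATE:P2(v=12,ok=T), TRANSFORM:P1(v=0,ok=F), EMIT:-] out:-; bubbles=1
Tick 4: [PARSE:-, VALIDATE:P3(v=15,ok=F), TRANSFORM:P2(v=60,ok=T), EMIT:P1(v=0,ok=F)] out:-; bubbles=1
Tick 5: [PARSE:P4(v=8,ok=F), VALIDATE:-, TRANSFORM:P3(v=0,ok=F), EMIT:P2(v=60,ok=T)] out:P1(v=0); bubbles=1
Tick 6: [PARSE:P5(v=3,ok=F), VALIDATE:P4(v=8,ok=T), TRANSFORM:-, EMIT:P3(v=0,ok=F)] out:P2(v=60); bubbles=1
Tick 7: [PARSE:-, VALIDATE:P5(v=3,ok=F), TRANSFORM:P4(v=40,ok=T), EMIT:-] out:P3(v=0); bubbles=2
Tick 8: [PARSE:-, VALIDATE:-, TRANSFORM:P5(v=0,ok=F), EMIT:P4(v=40,ok=T)] out:-; bubbles=2
Tick 9: [PARSE:-, VALIDATE:-, TRANSFORM:-, EMIT:P5(v=0,ok=F)] out:P4(v=40); bubbles=3
Tick 10: [PARSE:-, VALIDATE:-, TRANSFORM:-, EMIT:-] out:P5(v=0); bubbles=4
Total bubble-slots: 20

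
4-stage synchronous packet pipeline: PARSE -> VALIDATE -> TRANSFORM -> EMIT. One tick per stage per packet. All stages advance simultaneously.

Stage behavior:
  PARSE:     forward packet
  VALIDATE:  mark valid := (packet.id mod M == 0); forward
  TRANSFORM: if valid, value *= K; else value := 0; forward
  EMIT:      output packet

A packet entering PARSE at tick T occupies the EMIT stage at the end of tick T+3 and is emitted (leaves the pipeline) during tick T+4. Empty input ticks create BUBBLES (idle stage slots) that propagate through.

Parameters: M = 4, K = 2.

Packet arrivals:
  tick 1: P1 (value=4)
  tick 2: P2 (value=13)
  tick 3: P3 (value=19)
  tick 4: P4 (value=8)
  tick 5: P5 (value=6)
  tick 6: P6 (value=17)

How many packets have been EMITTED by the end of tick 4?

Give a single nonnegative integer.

Answer: 0

Derivation:
Tick 1: [PARSE:P1(v=4,ok=F), VALIDATE:-, TRANSFORM:-, EMIT:-] out:-; in:P1
Tick 2: [PARSE:P2(v=13,ok=F), VALIDATE:P1(v=4,ok=F), TRANSFORM:-, EMIT:-] out:-; in:P2
Tick 3: [PARSE:P3(v=19,ok=F), VALIDATE:P2(v=13,ok=F), TRANSFORM:P1(v=0,ok=F), EMIT:-] out:-; in:P3
Tick 4: [PARSE:P4(v=8,ok=F), VALIDATE:P3(v=19,ok=F), TRANSFORM:P2(v=0,ok=F), EMIT:P1(v=0,ok=F)] out:-; in:P4
Emitted by tick 4: []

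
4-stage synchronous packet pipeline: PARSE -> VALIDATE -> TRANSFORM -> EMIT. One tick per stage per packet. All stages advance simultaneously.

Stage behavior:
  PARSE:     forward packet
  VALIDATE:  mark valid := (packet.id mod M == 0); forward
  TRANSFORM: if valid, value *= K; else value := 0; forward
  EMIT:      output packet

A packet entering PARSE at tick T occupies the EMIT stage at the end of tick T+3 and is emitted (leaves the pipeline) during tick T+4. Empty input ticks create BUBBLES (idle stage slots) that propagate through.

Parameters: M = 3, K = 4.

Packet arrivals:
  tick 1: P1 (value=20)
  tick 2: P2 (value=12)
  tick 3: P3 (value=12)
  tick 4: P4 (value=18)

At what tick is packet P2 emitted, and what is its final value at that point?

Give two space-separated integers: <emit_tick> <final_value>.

Answer: 6 0

Derivation:
Tick 1: [PARSE:P1(v=20,ok=F), VALIDATE:-, TRANSFORM:-, EMIT:-] out:-; in:P1
Tick 2: [PARSE:P2(v=12,ok=F), VALIDATE:P1(v=20,ok=F), TRANSFORM:-, EMIT:-] out:-; in:P2
Tick 3: [PARSE:P3(v=12,ok=F), VALIDATE:P2(v=12,ok=F), TRANSFORM:P1(v=0,ok=F), EMIT:-] out:-; in:P3
Tick 4: [PARSE:P4(v=18,ok=F), VALIDATE:P3(v=12,ok=T), TRANSFORM:P2(v=0,ok=F), EMIT:P1(v=0,ok=F)] out:-; in:P4
Tick 5: [PARSE:-, VALIDATE:P4(v=18,ok=F), TRANSFORM:P3(v=48,ok=T), EMIT:P2(v=0,ok=F)] out:P1(v=0); in:-
Tick 6: [PARSE:-, VALIDATE:-, TRANSFORM:P4(v=0,ok=F), EMIT:P3(v=48,ok=T)] out:P2(v=0); in:-
Tick 7: [PARSE:-, VALIDATE:-, TRANSFORM:-, EMIT:P4(v=0,ok=F)] out:P3(v=48); in:-
Tick 8: [PARSE:-, VALIDATE:-, TRANSFORM:-, EMIT:-] out:P4(v=0); in:-
P2: arrives tick 2, valid=False (id=2, id%3=2), emit tick 6, final value 0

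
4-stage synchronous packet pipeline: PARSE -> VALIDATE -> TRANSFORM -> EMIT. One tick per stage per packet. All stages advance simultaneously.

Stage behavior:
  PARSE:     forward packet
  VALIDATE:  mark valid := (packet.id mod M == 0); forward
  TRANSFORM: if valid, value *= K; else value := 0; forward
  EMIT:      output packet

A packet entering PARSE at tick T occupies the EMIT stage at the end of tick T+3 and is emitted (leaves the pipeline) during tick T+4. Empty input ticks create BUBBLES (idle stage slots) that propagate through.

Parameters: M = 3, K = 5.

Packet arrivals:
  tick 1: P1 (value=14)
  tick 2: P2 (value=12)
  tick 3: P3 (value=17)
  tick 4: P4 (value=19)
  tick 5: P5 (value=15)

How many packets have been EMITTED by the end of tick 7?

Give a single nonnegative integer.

Tick 1: [PARSE:P1(v=14,ok=F), VALIDATE:-, TRANSFORM:-, EMIT:-] out:-; in:P1
Tick 2: [PARSE:P2(v=12,ok=F), VALIDATE:P1(v=14,ok=F), TRANSFORM:-, EMIT:-] out:-; in:P2
Tick 3: [PARSE:P3(v=17,ok=F), VALIDATE:P2(v=12,ok=F), TRANSFORM:P1(v=0,ok=F), EMIT:-] out:-; in:P3
Tick 4: [PARSE:P4(v=19,ok=F), VALIDATE:P3(v=17,ok=T), TRANSFORM:P2(v=0,ok=F), EMIT:P1(v=0,ok=F)] out:-; in:P4
Tick 5: [PARSE:P5(v=15,ok=F), VALIDATE:P4(v=19,ok=F), TRANSFORM:P3(v=85,ok=T), EMIT:P2(v=0,ok=F)] out:P1(v=0); in:P5
Tick 6: [PARSE:-, VALIDATE:P5(v=15,ok=F), TRANSFORM:P4(v=0,ok=F), EMIT:P3(v=85,ok=T)] out:P2(v=0); in:-
Tick 7: [PARSE:-, VALIDATE:-, TRANSFORM:P5(v=0,ok=F), EMIT:P4(v=0,ok=F)] out:P3(v=85); in:-
Emitted by tick 7: ['P1', 'P2', 'P3']

Answer: 3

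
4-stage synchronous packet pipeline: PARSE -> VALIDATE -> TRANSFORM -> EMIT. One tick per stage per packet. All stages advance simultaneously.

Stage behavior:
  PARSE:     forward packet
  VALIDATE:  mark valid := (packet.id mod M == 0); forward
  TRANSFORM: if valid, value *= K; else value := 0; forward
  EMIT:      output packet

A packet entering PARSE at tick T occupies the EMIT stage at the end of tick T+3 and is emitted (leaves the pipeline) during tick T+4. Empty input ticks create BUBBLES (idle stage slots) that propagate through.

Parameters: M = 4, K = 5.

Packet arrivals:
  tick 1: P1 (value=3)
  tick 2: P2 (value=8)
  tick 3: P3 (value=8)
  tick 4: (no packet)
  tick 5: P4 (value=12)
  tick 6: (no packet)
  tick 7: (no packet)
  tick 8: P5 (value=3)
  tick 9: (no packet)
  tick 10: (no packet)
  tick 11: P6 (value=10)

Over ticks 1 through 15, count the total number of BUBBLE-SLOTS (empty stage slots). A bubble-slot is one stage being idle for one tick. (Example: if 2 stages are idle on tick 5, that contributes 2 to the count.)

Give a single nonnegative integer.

Answer: 36

Derivation:
Tick 1: [PARSE:P1(v=3,ok=F), VALIDATE:-, TRANSFORM:-, EMIT:-] out:-; bubbles=3
Tick 2: [PARSE:P2(v=8,ok=F), VALIDATE:P1(v=3,ok=F), TRANSFORM:-, EMIT:-] out:-; bubbles=2
Tick 3: [PARSE:P3(v=8,ok=F), VALIDATE:P2(v=8,ok=F), TRANSFORM:P1(v=0,ok=F), EMIT:-] out:-; bubbles=1
Tick 4: [PARSE:-, VALIDATE:P3(v=8,ok=F), TRANSFORM:P2(v=0,ok=F), EMIT:P1(v=0,ok=F)] out:-; bubbles=1
Tick 5: [PARSE:P4(v=12,ok=F), VALIDATE:-, TRANSFORM:P3(v=0,ok=F), EMIT:P2(v=0,ok=F)] out:P1(v=0); bubbles=1
Tick 6: [PARSE:-, VALIDATE:P4(v=12,ok=T), TRANSFORM:-, EMIT:P3(v=0,ok=F)] out:P2(v=0); bubbles=2
Tick 7: [PARSE:-, VALIDATE:-, TRANSFORM:P4(v=60,ok=T), EMIT:-] out:P3(v=0); bubbles=3
Tick 8: [PARSE:P5(v=3,ok=F), VALIDATE:-, TRANSFORM:-, EMIT:P4(v=60,ok=T)] out:-; bubbles=2
Tick 9: [PARSE:-, VALIDATE:P5(v=3,ok=F), TRANSFORM:-, EMIT:-] out:P4(v=60); bubbles=3
Tick 10: [PARSE:-, VALIDATE:-, TRANSFORM:P5(v=0,ok=F), EMIT:-] out:-; bubbles=3
Tick 11: [PARSE:P6(v=10,ok=F), VALIDATE:-, TRANSFORM:-, EMIT:P5(v=0,ok=F)] out:-; bubbles=2
Tick 12: [PARSE:-, VALIDATE:P6(v=10,ok=F), TRANSFORM:-, EMIT:-] out:P5(v=0); bubbles=3
Tick 13: [PARSE:-, VALIDATE:-, TRANSFORM:P6(v=0,ok=F), EMIT:-] out:-; bubbles=3
Tick 14: [PARSE:-, VALIDATE:-, TRANSFORM:-, EMIT:P6(v=0,ok=F)] out:-; bubbles=3
Tick 15: [PARSE:-, VALIDATE:-, TRANSFORM:-, EMIT:-] out:P6(v=0); bubbles=4
Total bubble-slots: 36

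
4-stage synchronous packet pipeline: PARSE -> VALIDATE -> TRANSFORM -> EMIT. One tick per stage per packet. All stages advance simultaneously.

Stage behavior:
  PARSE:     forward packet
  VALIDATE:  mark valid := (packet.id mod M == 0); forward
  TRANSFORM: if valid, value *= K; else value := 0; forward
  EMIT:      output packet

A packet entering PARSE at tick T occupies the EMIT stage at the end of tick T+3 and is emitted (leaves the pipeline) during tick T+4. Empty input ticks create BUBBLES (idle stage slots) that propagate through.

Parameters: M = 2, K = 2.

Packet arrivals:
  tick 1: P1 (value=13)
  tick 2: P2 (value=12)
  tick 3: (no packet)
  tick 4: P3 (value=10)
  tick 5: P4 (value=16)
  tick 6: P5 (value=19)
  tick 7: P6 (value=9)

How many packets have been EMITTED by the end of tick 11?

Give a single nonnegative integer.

Answer: 6

Derivation:
Tick 1: [PARSE:P1(v=13,ok=F), VALIDATE:-, TRANSFORM:-, EMIT:-] out:-; in:P1
Tick 2: [PARSE:P2(v=12,ok=F), VALIDATE:P1(v=13,ok=F), TRANSFORM:-, EMIT:-] out:-; in:P2
Tick 3: [PARSE:-, VALIDATE:P2(v=12,ok=T), TRANSFORM:P1(v=0,ok=F), EMIT:-] out:-; in:-
Tick 4: [PARSE:P3(v=10,ok=F), VALIDATE:-, TRANSFORM:P2(v=24,ok=T), EMIT:P1(v=0,ok=F)] out:-; in:P3
Tick 5: [PARSE:P4(v=16,ok=F), VALIDATE:P3(v=10,ok=F), TRANSFORM:-, EMIT:P2(v=24,ok=T)] out:P1(v=0); in:P4
Tick 6: [PARSE:P5(v=19,ok=F), VALIDATE:P4(v=16,ok=T), TRANSFORM:P3(v=0,ok=F), EMIT:-] out:P2(v=24); in:P5
Tick 7: [PARSE:P6(v=9,ok=F), VALIDATE:P5(v=19,ok=F), TRANSFORM:P4(v=32,ok=T), EMIT:P3(v=0,ok=F)] out:-; in:P6
Tick 8: [PARSE:-, VALIDATE:P6(v=9,ok=T), TRANSFORM:P5(v=0,ok=F), EMIT:P4(v=32,ok=T)] out:P3(v=0); in:-
Tick 9: [PARSE:-, VALIDATE:-, TRANSFORM:P6(v=18,ok=T), EMIT:P5(v=0,ok=F)] out:P4(v=32); in:-
Tick 10: [PARSE:-, VALIDATE:-, TRANSFORM:-, EMIT:P6(v=18,ok=T)] out:P5(v=0); in:-
Tick 11: [PARSE:-, VALIDATE:-, TRANSFORM:-, EMIT:-] out:P6(v=18); in:-
Emitted by tick 11: ['P1', 'P2', 'P3', 'P4', 'P5', 'P6']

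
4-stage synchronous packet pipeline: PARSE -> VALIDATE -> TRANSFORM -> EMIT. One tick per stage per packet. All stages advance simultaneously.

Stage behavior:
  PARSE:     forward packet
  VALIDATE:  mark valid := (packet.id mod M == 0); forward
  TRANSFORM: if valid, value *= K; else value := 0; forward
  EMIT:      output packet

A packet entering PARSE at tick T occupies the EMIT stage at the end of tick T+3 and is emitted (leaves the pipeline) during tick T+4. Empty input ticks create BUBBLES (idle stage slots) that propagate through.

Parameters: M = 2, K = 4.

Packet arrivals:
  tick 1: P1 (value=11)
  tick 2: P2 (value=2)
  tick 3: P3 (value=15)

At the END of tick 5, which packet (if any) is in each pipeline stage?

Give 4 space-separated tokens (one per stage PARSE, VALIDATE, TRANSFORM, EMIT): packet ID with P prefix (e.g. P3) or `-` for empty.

Tick 1: [PARSE:P1(v=11,ok=F), VALIDATE:-, TRANSFORM:-, EMIT:-] out:-; in:P1
Tick 2: [PARSE:P2(v=2,ok=F), VALIDATE:P1(v=11,ok=F), TRANSFORM:-, EMIT:-] out:-; in:P2
Tick 3: [PARSE:P3(v=15,ok=F), VALIDATE:P2(v=2,ok=T), TRANSFORM:P1(v=0,ok=F), EMIT:-] out:-; in:P3
Tick 4: [PARSE:-, VALIDATE:P3(v=15,ok=F), TRANSFORM:P2(v=8,ok=T), EMIT:P1(v=0,ok=F)] out:-; in:-
Tick 5: [PARSE:-, VALIDATE:-, TRANSFORM:P3(v=0,ok=F), EMIT:P2(v=8,ok=T)] out:P1(v=0); in:-
At end of tick 5: ['-', '-', 'P3', 'P2']

Answer: - - P3 P2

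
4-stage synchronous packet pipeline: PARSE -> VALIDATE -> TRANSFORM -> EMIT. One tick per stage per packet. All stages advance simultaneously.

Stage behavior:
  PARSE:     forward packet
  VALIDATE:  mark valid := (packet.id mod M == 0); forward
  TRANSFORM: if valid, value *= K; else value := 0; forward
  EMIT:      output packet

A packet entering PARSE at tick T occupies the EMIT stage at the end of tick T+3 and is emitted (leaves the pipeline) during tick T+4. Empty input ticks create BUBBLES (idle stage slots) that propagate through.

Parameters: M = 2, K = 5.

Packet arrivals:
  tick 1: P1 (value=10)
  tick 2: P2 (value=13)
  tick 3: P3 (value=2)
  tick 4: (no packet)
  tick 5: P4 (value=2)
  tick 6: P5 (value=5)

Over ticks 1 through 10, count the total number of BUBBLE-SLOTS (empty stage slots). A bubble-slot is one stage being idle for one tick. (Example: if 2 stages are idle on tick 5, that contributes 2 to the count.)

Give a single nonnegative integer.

Answer: 20

Derivation:
Tick 1: [PARSE:P1(v=10,ok=F), VALIDATE:-, TRANSFORM:-, EMIT:-] out:-; bubbles=3
Tick 2: [PARSE:P2(v=13,ok=F), VALIDATE:P1(v=10,ok=F), TRANSFORM:-, EMIT:-] out:-; bubbles=2
Tick 3: [PARSE:P3(v=2,ok=F), VALIDATE:P2(v=13,ok=T), TRANSFORM:P1(v=0,ok=F), EMIT:-] out:-; bubbles=1
Tick 4: [PARSE:-, VALIDATE:P3(v=2,ok=F), TRANSFORM:P2(v=65,ok=T), EMIT:P1(v=0,ok=F)] out:-; bubbles=1
Tick 5: [PARSE:P4(v=2,ok=F), VALIDATE:-, TRANSFORM:P3(v=0,ok=F), EMIT:P2(v=65,ok=T)] out:P1(v=0); bubbles=1
Tick 6: [PARSE:P5(v=5,ok=F), VALIDATE:P4(v=2,ok=T), TRANSFORM:-, EMIT:P3(v=0,ok=F)] out:P2(v=65); bubbles=1
Tick 7: [PARSE:-, VALIDATE:P5(v=5,ok=F), TRANSFORM:P4(v=10,ok=T), EMIT:-] out:P3(v=0); bubbles=2
Tick 8: [PARSE:-, VALIDATE:-, TRANSFORM:P5(v=0,ok=F), EMIT:P4(v=10,ok=T)] out:-; bubbles=2
Tick 9: [PARSE:-, VALIDATE:-, TRANSFORM:-, EMIT:P5(v=0,ok=F)] out:P4(v=10); bubbles=3
Tick 10: [PARSE:-, VALIDATE:-, TRANSFORM:-, EMIT:-] out:P5(v=0); bubbles=4
Total bubble-slots: 20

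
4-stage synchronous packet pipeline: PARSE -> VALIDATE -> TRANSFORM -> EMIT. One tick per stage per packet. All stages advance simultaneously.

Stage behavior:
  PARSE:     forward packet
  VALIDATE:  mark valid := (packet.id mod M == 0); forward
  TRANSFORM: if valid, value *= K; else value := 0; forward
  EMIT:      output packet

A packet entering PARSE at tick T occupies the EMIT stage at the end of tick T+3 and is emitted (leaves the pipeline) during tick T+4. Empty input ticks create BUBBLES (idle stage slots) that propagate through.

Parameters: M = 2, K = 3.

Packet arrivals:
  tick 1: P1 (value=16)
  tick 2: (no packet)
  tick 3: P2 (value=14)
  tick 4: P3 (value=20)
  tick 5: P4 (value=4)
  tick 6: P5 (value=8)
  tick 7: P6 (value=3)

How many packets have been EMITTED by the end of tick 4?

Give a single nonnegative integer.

Answer: 0

Derivation:
Tick 1: [PARSE:P1(v=16,ok=F), VALIDATE:-, TRANSFORM:-, EMIT:-] out:-; in:P1
Tick 2: [PARSE:-, VALIDATE:P1(v=16,ok=F), TRANSFORM:-, EMIT:-] out:-; in:-
Tick 3: [PARSE:P2(v=14,ok=F), VALIDATE:-, TRANSFORM:P1(v=0,ok=F), EMIT:-] out:-; in:P2
Tick 4: [PARSE:P3(v=20,ok=F), VALIDATE:P2(v=14,ok=T), TRANSFORM:-, EMIT:P1(v=0,ok=F)] out:-; in:P3
Emitted by tick 4: []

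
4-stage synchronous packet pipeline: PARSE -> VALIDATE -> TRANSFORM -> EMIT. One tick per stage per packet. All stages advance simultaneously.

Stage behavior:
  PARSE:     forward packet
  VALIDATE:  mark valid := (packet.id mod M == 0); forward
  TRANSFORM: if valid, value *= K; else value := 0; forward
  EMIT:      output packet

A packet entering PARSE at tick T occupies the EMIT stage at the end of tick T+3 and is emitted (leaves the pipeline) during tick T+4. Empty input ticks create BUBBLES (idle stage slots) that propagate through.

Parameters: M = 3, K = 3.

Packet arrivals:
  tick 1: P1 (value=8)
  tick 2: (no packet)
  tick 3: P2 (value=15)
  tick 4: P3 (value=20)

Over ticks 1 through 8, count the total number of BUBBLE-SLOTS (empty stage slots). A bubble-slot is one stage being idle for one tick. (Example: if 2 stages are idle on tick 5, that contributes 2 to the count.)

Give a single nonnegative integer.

Tick 1: [PARSE:P1(v=8,ok=F), VALIDATE:-, TRANSFORM:-, EMIT:-] out:-; bubbles=3
Tick 2: [PARSE:-, VALIDATE:P1(v=8,ok=F), TRANSFORM:-, EMIT:-] out:-; bubbles=3
Tick 3: [PARSE:P2(v=15,ok=F), VALIDATE:-, TRANSFORM:P1(v=0,ok=F), EMIT:-] out:-; bubbles=2
Tick 4: [PARSE:P3(v=20,ok=F), VALIDATE:P2(v=15,ok=F), TRANSFORM:-, EMIT:P1(v=0,ok=F)] out:-; bubbles=1
Tick 5: [PARSE:-, VALIDATE:P3(v=20,ok=T), TRANSFORM:P2(v=0,ok=F), EMIT:-] out:P1(v=0); bubbles=2
Tick 6: [PARSE:-, VALIDATE:-, TRANSFORM:P3(v=60,ok=T), EMIT:P2(v=0,ok=F)] out:-; bubbles=2
Tick 7: [PARSE:-, VALIDATE:-, TRANSFORM:-, EMIT:P3(v=60,ok=T)] out:P2(v=0); bubbles=3
Tick 8: [PARSE:-, VALIDATE:-, TRANSFORM:-, EMIT:-] out:P3(v=60); bubbles=4
Total bubble-slots: 20

Answer: 20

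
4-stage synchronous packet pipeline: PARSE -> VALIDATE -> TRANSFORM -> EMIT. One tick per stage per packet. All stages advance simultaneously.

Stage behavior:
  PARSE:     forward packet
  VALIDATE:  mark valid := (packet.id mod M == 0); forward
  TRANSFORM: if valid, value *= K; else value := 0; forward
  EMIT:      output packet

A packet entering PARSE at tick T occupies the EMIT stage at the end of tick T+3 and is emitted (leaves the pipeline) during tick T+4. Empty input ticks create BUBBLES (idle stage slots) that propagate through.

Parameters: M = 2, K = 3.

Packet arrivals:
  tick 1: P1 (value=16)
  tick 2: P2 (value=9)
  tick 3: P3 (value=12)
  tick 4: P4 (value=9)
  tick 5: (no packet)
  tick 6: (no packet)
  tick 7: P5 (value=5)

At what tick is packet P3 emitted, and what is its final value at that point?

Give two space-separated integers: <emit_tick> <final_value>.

Answer: 7 0

Derivation:
Tick 1: [PARSE:P1(v=16,ok=F), VALIDATE:-, TRANSFORM:-, EMIT:-] out:-; in:P1
Tick 2: [PARSE:P2(v=9,ok=F), VALIDATE:P1(v=16,ok=F), TRANSFORM:-, EMIT:-] out:-; in:P2
Tick 3: [PARSE:P3(v=12,ok=F), VALIDATE:P2(v=9,ok=T), TRANSFORM:P1(v=0,ok=F), EMIT:-] out:-; in:P3
Tick 4: [PARSE:P4(v=9,ok=F), VALIDATE:P3(v=12,ok=F), TRANSFORM:P2(v=27,ok=T), EMIT:P1(v=0,ok=F)] out:-; in:P4
Tick 5: [PARSE:-, VALIDATE:P4(v=9,ok=T), TRANSFORM:P3(v=0,ok=F), EMIT:P2(v=27,ok=T)] out:P1(v=0); in:-
Tick 6: [PARSE:-, VALIDATE:-, TRANSFORM:P4(v=27,ok=T), EMIT:P3(v=0,ok=F)] out:P2(v=27); in:-
Tick 7: [PARSE:P5(v=5,ok=F), VALIDATE:-, TRANSFORM:-, EMIT:P4(v=27,ok=T)] out:P3(v=0); in:P5
Tick 8: [PARSE:-, VALIDATE:P5(v=5,ok=F), TRANSFORM:-, EMIT:-] out:P4(v=27); in:-
Tick 9: [PARSE:-, VALIDATE:-, TRANSFORM:P5(v=0,ok=F), EMIT:-] out:-; in:-
Tick 10: [PARSE:-, VALIDATE:-, TRANSFORM:-, EMIT:P5(v=0,ok=F)] out:-; in:-
Tick 11: [PARSE:-, VALIDATE:-, TRANSFORM:-, EMIT:-] out:P5(v=0); in:-
P3: arrives tick 3, valid=False (id=3, id%2=1), emit tick 7, final value 0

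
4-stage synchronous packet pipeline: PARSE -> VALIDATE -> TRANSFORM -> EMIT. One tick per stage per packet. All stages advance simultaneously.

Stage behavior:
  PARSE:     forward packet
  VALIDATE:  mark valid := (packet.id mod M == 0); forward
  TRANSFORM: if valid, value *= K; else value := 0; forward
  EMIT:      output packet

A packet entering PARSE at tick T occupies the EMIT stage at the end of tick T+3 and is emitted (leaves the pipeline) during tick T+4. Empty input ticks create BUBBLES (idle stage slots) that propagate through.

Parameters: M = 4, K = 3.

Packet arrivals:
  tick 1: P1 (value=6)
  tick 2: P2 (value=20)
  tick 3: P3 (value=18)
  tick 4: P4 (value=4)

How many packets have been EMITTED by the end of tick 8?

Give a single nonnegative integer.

Answer: 4

Derivation:
Tick 1: [PARSE:P1(v=6,ok=F), VALIDATE:-, TRANSFORM:-, EMIT:-] out:-; in:P1
Tick 2: [PARSE:P2(v=20,ok=F), VALIDATE:P1(v=6,ok=F), TRANSFORM:-, EMIT:-] out:-; in:P2
Tick 3: [PARSE:P3(v=18,ok=F), VALIDATE:P2(v=20,ok=F), TRANSFORM:P1(v=0,ok=F), EMIT:-] out:-; in:P3
Tick 4: [PARSE:P4(v=4,ok=F), VALIDATE:P3(v=18,ok=F), TRANSFORM:P2(v=0,ok=F), EMIT:P1(v=0,ok=F)] out:-; in:P4
Tick 5: [PARSE:-, VALIDATE:P4(v=4,ok=T), TRANSFORM:P3(v=0,ok=F), EMIT:P2(v=0,ok=F)] out:P1(v=0); in:-
Tick 6: [PARSE:-, VALIDATE:-, TRANSFORM:P4(v=12,ok=T), EMIT:P3(v=0,ok=F)] out:P2(v=0); in:-
Tick 7: [PARSE:-, VALIDATE:-, TRANSFORM:-, EMIT:P4(v=12,ok=T)] out:P3(v=0); in:-
Tick 8: [PARSE:-, VALIDATE:-, TRANSFORM:-, EMIT:-] out:P4(v=12); in:-
Emitted by tick 8: ['P1', 'P2', 'P3', 'P4']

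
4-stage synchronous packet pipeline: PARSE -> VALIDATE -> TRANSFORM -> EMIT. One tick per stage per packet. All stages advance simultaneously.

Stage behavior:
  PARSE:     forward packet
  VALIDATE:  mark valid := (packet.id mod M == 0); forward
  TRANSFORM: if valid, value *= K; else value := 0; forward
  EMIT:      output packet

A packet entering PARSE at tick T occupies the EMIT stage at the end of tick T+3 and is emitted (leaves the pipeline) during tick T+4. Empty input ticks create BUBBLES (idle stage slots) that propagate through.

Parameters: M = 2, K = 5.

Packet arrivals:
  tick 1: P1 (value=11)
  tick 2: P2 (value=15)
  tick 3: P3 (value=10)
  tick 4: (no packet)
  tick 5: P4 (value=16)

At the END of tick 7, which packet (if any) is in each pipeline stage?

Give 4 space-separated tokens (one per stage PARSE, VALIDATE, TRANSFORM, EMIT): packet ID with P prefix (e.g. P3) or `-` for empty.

Answer: - - P4 -

Derivation:
Tick 1: [PARSE:P1(v=11,ok=F), VALIDATE:-, TRANSFORM:-, EMIT:-] out:-; in:P1
Tick 2: [PARSE:P2(v=15,ok=F), VALIDATE:P1(v=11,ok=F), TRANSFORM:-, EMIT:-] out:-; in:P2
Tick 3: [PARSE:P3(v=10,ok=F), VALIDATE:P2(v=15,ok=T), TRANSFORM:P1(v=0,ok=F), EMIT:-] out:-; in:P3
Tick 4: [PARSE:-, VALIDATE:P3(v=10,ok=F), TRANSFORM:P2(v=75,ok=T), EMIT:P1(v=0,ok=F)] out:-; in:-
Tick 5: [PARSE:P4(v=16,ok=F), VALIDATE:-, TRANSFORM:P3(v=0,ok=F), EMIT:P2(v=75,ok=T)] out:P1(v=0); in:P4
Tick 6: [PARSE:-, VALIDATE:P4(v=16,ok=T), TRANSFORM:-, EMIT:P3(v=0,ok=F)] out:P2(v=75); in:-
Tick 7: [PARSE:-, VALIDATE:-, TRANSFORM:P4(v=80,ok=T), EMIT:-] out:P3(v=0); in:-
At end of tick 7: ['-', '-', 'P4', '-']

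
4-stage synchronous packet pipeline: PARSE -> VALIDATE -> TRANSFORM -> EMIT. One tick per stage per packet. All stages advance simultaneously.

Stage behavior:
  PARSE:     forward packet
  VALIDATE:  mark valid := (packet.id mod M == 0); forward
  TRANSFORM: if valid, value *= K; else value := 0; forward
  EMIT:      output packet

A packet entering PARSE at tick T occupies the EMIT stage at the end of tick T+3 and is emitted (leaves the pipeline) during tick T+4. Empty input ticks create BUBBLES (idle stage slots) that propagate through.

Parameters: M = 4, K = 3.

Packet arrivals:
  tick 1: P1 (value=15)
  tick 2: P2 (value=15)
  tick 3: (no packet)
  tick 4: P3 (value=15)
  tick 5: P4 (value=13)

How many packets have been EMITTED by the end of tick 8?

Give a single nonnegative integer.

Tick 1: [PARSE:P1(v=15,ok=F), VALIDATE:-, TRANSFORM:-, EMIT:-] out:-; in:P1
Tick 2: [PARSE:P2(v=15,ok=F), VALIDATE:P1(v=15,ok=F), TRANSFORM:-, EMIT:-] out:-; in:P2
Tick 3: [PARSE:-, VALIDATE:P2(v=15,ok=F), TRANSFORM:P1(v=0,ok=F), EMIT:-] out:-; in:-
Tick 4: [PARSE:P3(v=15,ok=F), VALIDATE:-, TRANSFORM:P2(v=0,ok=F), EMIT:P1(v=0,ok=F)] out:-; in:P3
Tick 5: [PARSE:P4(v=13,ok=F), VALIDATE:P3(v=15,ok=F), TRANSFORM:-, EMIT:P2(v=0,ok=F)] out:P1(v=0); in:P4
Tick 6: [PARSE:-, VALIDATE:P4(v=13,ok=T), TRANSFORM:P3(v=0,ok=F), EMIT:-] out:P2(v=0); in:-
Tick 7: [PARSE:-, VALIDATE:-, TRANSFORM:P4(v=39,ok=T), EMIT:P3(v=0,ok=F)] out:-; in:-
Tick 8: [PARSE:-, VALIDATE:-, TRANSFORM:-, EMIT:P4(v=39,ok=T)] out:P3(v=0); in:-
Emitted by tick 8: ['P1', 'P2', 'P3']

Answer: 3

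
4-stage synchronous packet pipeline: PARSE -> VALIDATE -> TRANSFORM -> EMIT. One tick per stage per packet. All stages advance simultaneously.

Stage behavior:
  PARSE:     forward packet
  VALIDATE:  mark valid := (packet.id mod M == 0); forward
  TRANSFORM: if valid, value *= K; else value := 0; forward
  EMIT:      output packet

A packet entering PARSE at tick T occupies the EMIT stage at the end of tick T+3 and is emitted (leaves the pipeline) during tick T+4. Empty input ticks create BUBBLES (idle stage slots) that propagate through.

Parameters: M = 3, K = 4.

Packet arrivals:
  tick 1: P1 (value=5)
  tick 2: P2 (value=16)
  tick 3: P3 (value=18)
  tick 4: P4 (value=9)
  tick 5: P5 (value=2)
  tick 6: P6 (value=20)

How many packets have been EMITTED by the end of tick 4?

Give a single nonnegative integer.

Answer: 0

Derivation:
Tick 1: [PARSE:P1(v=5,ok=F), VALIDATE:-, TRANSFORM:-, EMIT:-] out:-; in:P1
Tick 2: [PARSE:P2(v=16,ok=F), VALIDATE:P1(v=5,ok=F), TRANSFORM:-, EMIT:-] out:-; in:P2
Tick 3: [PARSE:P3(v=18,ok=F), VALIDATE:P2(v=16,ok=F), TRANSFORM:P1(v=0,ok=F), EMIT:-] out:-; in:P3
Tick 4: [PARSE:P4(v=9,ok=F), VALIDATE:P3(v=18,ok=T), TRANSFORM:P2(v=0,ok=F), EMIT:P1(v=0,ok=F)] out:-; in:P4
Emitted by tick 4: []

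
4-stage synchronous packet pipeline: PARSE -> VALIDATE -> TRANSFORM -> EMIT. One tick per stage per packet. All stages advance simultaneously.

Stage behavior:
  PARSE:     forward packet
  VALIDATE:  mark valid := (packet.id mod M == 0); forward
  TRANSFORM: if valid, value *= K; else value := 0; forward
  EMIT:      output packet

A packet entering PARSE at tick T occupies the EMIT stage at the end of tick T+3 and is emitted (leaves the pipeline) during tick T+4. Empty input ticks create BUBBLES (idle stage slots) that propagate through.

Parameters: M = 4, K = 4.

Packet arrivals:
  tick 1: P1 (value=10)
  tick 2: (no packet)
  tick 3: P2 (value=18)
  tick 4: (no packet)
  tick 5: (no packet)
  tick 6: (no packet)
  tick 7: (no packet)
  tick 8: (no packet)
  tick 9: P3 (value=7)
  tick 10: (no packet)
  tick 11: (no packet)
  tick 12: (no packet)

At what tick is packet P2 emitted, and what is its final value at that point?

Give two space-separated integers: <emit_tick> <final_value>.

Answer: 7 0

Derivation:
Tick 1: [PARSE:P1(v=10,ok=F), VALIDATE:-, TRANSFORM:-, EMIT:-] out:-; in:P1
Tick 2: [PARSE:-, VALIDATE:P1(v=10,ok=F), TRANSFORM:-, EMIT:-] out:-; in:-
Tick 3: [PARSE:P2(v=18,ok=F), VALIDATE:-, TRANSFORM:P1(v=0,ok=F), EMIT:-] out:-; in:P2
Tick 4: [PARSE:-, VALIDATE:P2(v=18,ok=F), TRANSFORM:-, EMIT:P1(v=0,ok=F)] out:-; in:-
Tick 5: [PARSE:-, VALIDATE:-, TRANSFORM:P2(v=0,ok=F), EMIT:-] out:P1(v=0); in:-
Tick 6: [PARSE:-, VALIDATE:-, TRANSFORM:-, EMIT:P2(v=0,ok=F)] out:-; in:-
Tick 7: [PARSE:-, VALIDATE:-, TRANSFORM:-, EMIT:-] out:P2(v=0); in:-
Tick 8: [PARSE:-, VALIDATE:-, TRANSFORM:-, EMIT:-] out:-; in:-
Tick 9: [PARSE:P3(v=7,ok=F), VALIDATE:-, TRANSFORM:-, EMIT:-] out:-; in:P3
Tick 10: [PARSE:-, VALIDATE:P3(v=7,ok=F), TRANSFORM:-, EMIT:-] out:-; in:-
Tick 11: [PARSE:-, VALIDATE:-, TRANSFORM:P3(v=0,ok=F), EMIT:-] out:-; in:-
Tick 12: [PARSE:-, VALIDATE:-, TRANSFORM:-, EMIT:P3(v=0,ok=F)] out:-; in:-
Tick 13: [PARSE:-, VALIDATE:-, TRANSFORM:-, EMIT:-] out:P3(v=0); in:-
Tick 14: [PARSE:-, VALIDATE:-, TRANSFORM:-, EMIT:-] out:-; in:-
Tick 15: [PARSE:-, VALIDATE:-, TRANSFORM:-, EMIT:-] out:-; in:-
Tick 16: [PARSE:-, VALIDATE:-, TRANSFORM:-, EMIT:-] out:-; in:-
P2: arrives tick 3, valid=False (id=2, id%4=2), emit tick 7, final value 0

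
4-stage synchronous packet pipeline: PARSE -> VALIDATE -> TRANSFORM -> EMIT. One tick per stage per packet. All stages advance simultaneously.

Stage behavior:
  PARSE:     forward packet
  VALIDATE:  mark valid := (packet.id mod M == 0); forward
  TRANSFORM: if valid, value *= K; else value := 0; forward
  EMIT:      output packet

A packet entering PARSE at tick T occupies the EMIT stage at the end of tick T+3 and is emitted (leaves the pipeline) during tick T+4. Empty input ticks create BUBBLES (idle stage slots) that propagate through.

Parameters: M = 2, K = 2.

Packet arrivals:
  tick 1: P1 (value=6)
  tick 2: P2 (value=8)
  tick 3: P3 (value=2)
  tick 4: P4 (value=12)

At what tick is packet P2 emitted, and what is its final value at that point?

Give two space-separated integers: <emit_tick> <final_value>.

Tick 1: [PARSE:P1(v=6,ok=F), VALIDATE:-, TRANSFORM:-, EMIT:-] out:-; in:P1
Tick 2: [PARSE:P2(v=8,ok=F), VALIDATE:P1(v=6,ok=F), TRANSFORM:-, EMIT:-] out:-; in:P2
Tick 3: [PARSE:P3(v=2,ok=F), VALIDATE:P2(v=8,ok=T), TRANSFORM:P1(v=0,ok=F), EMIT:-] out:-; in:P3
Tick 4: [PARSE:P4(v=12,ok=F), VALIDATE:P3(v=2,ok=F), TRANSFORM:P2(v=16,ok=T), EMIT:P1(v=0,ok=F)] out:-; in:P4
Tick 5: [PARSE:-, VALIDATE:P4(v=12,ok=T), TRANSFORM:P3(v=0,ok=F), EMIT:P2(v=16,ok=T)] out:P1(v=0); in:-
Tick 6: [PARSE:-, VALIDATE:-, TRANSFORM:P4(v=24,ok=T), EMIT:P3(v=0,ok=F)] out:P2(v=16); in:-
Tick 7: [PARSE:-, VALIDATE:-, TRANSFORM:-, EMIT:P4(v=24,ok=T)] out:P3(v=0); in:-
Tick 8: [PARSE:-, VALIDATE:-, TRANSFORM:-, EMIT:-] out:P4(v=24); in:-
P2: arrives tick 2, valid=True (id=2, id%2=0), emit tick 6, final value 16

Answer: 6 16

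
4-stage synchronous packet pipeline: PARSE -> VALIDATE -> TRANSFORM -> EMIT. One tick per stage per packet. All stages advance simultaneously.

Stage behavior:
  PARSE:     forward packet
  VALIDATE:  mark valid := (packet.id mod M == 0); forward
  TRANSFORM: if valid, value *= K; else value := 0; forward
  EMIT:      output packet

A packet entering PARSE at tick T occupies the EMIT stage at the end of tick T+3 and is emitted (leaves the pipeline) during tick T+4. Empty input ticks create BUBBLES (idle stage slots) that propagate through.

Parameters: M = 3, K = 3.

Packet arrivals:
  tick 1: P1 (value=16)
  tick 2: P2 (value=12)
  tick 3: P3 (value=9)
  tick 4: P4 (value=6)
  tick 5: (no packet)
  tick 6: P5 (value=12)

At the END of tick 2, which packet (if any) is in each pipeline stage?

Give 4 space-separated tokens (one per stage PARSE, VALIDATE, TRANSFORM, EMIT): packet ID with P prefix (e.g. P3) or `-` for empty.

Tick 1: [PARSE:P1(v=16,ok=F), VALIDATE:-, TRANSFORM:-, EMIT:-] out:-; in:P1
Tick 2: [PARSE:P2(v=12,ok=F), VALIDATE:P1(v=16,ok=F), TRANSFORM:-, EMIT:-] out:-; in:P2
At end of tick 2: ['P2', 'P1', '-', '-']

Answer: P2 P1 - -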